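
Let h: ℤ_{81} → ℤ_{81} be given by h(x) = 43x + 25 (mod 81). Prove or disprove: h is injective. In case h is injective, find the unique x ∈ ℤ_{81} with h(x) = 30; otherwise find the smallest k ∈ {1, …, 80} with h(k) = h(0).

If h(x_1) = h(x_2), then 43x_1 ≡ 43x_2 (mod 81). Because gcd(43, 81) = 1, we may cancel 43 to get x_1 ≡ x_2 (mod 81).
So h is injective.
We now compute 43⁻¹ mod 81 explicitly. Euclid's algorithm: 81 = 1·43 + 38, 43 = 1·38 + 5, 38 = 7·5 + 3, 5 = 1·3 + 2, 3 = 1·2 + 1; back-substituting gives 1 = 49·43 − 26·81, so 43⁻¹ ≡ 49 (mod 81).
Since h is injective, we compute h⁻¹(30): solve 43x + 25 ≡ 30 (mod 81), i.e. 43x ≡ 5 (mod 81).
Multiplying by 43⁻¹ = 49 gives x ≡ 49·5 = 245 = 3·81 + 2 ≡ 2 (mod 81).
Check: h(2) = 43·2 + 25 = 111 = 1·81 + 30 ≡ 30 (mod 81).

2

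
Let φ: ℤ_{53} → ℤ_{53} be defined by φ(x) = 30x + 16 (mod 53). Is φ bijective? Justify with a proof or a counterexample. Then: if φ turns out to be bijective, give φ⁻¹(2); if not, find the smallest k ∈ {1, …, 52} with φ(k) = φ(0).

Recall that injectivity means: for all x_1, x_2 in the domain, φ(x_1) = φ(x_2) implies x_1 = x_2.
Suppose φ(x_1) = φ(x_2) in ℤ_{53}. Then 30x_1 + 16 ≡ 30x_2 + 16 (mod 53), hence 30(x_1 − x_2) ≡ 0 (mod 53).
Since gcd(30, 53) = 1, 30 is invertible modulo 53, hence x_1 − x_2 ≡ 0 (mod 53), i.e. x_1 = x_2.
We now compute 30⁻¹ mod 53 explicitly. Euclid's algorithm: 53 = 1·30 + 23, 30 = 1·23 + 7, 23 = 3·7 + 2, 7 = 3·2 + 1; back-substituting gives 1 = 23·30 − 13·53, so 30⁻¹ ≡ 23 (mod 53).
For any y ∈ ℤ_{53}, x = 23(y − 16) mod 53 satisfies φ(x) = 30·23(y − 16) + 16 ≡ y (since 30·23 ≡ 1 mod 53). So every y has a preimage.
Thus φ is bijective.
Since φ is bijective, we compute φ⁻¹(2): solve 30x + 16 ≡ 2 (mod 53), i.e. 30x ≡ 39 (mod 53).
Multiplying by 30⁻¹ = 23 gives x ≡ 23·39 = 897 = 16·53 + 49 ≡ 49 (mod 53).
Check: φ(49) = 30·49 + 16 = 1486 = 28·53 + 2 ≡ 2 (mod 53).

49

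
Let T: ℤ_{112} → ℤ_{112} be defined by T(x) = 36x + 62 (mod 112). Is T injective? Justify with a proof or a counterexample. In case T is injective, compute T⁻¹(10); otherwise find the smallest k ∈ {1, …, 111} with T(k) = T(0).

We have gcd(36, 112) = 4 > 1. Taking x_1 = 0 and x_2 = 28: T(0) = 62 and T(28) = 36·28 + 62 = 1070 ≡ 62 (mod 112).
So T(0) = T(28) while 0 ≠ 28, hence T is not injective.
Since T is not injective, we find the least positive k with T(k) = T(0): this means 36k ≡ 0 (mod 112), i.e. 112 ∣ 36k. Since gcd(36, 112) = 4, dividing through by 4 this holds exactly when 28 ∣ 9k, and as gcd(9, 28) = 1, exactly when 28 ∣ k.
The smallest positive such k is 28.

28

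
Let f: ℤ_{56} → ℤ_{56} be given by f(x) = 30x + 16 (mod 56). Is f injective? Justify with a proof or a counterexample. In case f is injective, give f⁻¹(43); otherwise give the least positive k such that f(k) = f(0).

28

We have gcd(30, 56) = 2 > 1. Taking a = 0 and b = 28: f(0) = 16 and f(28) = 30·28 + 16 = 856 ≡ 16 (mod 56).
So f(0) = f(28) while 0 ≠ 28, hence f is not injective.
Since f is not injective, we find the least positive k with f(k) = f(0): this means 30k ≡ 0 (mod 56), i.e. 56 ∣ 30k. Since gcd(30, 56) = 2, dividing through by 2 this holds exactly when 28 ∣ 15k, and as gcd(15, 28) = 1, exactly when 28 ∣ k.
The smallest positive such k is 28.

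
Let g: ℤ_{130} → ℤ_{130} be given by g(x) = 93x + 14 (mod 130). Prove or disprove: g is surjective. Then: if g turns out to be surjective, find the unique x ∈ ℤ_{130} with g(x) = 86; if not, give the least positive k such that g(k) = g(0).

Recall: g is surjective if every y in the codomain equals g(x) for some x in the domain.
Since gcd(93, 130) = 1, 93 is invertible modulo 130. Euclid's algorithm: 130 = 1·93 + 37, 93 = 2·37 + 19, 37 = 1·19 + 18, 19 = 1·18 + 1; back-substituting gives 1 = 7·93 − 5·130, so 93⁻¹ ≡ 7 (mod 130).
Then y ↦ 7(y − 14) is a two-sided inverse to g, so every y ∈ ℤ_{130} has a preimage.
Therefore g is surjective.
Since g is surjective, we find g⁻¹(86): we need 93x ≡ 86 − 14 ≡ 72 (mod 130). Using 93⁻¹ = 7: x ≡ 7·72 = 504 = 3·130 + 114, so x = 114.
Check: g(114) = 93·114 + 14 = 10616 = 81·130 + 86 ≡ 86 (mod 130).

114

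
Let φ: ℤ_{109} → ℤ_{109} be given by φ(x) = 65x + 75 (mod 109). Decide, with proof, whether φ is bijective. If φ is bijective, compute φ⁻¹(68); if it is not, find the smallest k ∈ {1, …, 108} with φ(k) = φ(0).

72

If φ(u) = φ(v), then 65u ≡ 65v (mod 109). Because gcd(65, 109) = 1, we may cancel 65 to get u ≡ v (mod 109).
We now compute 65⁻¹ mod 109 explicitly. Euclid's algorithm: 109 = 1·65 + 44, 65 = 1·44 + 21, 44 = 2·21 + 2, 21 = 10·2 + 1; back-substituting gives 1 = 52·65 − 31·109, so 65⁻¹ ≡ 52 (mod 109).
For any y ∈ ℤ_{109}, x = 52(y − 75) mod 109 satisfies φ(x) = 65·52(y − 75) + 75 ≡ y (since 65·52 ≡ 1 mod 109). So every y has a preimage.
So φ is bijective.
Since φ is bijective, we find φ⁻¹(68): we need 65x ≡ 68 − 75 ≡ 102 (mod 109). Using 65⁻¹ = 52: x ≡ 52·102 = 5304 = 48·109 + 72, so x = 72.
Check: φ(72) = 65·72 + 75 = 4755 = 43·109 + 68 ≡ 68 (mod 109).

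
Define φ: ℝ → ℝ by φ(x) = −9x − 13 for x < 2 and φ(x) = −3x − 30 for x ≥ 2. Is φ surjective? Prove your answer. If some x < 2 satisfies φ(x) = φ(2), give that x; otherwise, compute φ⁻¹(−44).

14/3

Both pieces are strictly decreasing (slopes −9 and −3), so each is injective on its own interval.
The left piece maps (−∞, 2) onto (−31, ∞); the right piece maps [2, ∞) onto (−∞, −36].
The union (−31, ∞) ∪ (−∞, −36] omits the interval between −31 and −36; in particular −31 has no preimage. So φ is not surjective.
Because the two images are disjoint, no x < 2 has φ(x) = φ(2), so we compute φ⁻¹(−44): −44 lies in (−∞, −36], so solve −3x − 30 = −44: x = (−44 + 30)/(−3) = 14/3.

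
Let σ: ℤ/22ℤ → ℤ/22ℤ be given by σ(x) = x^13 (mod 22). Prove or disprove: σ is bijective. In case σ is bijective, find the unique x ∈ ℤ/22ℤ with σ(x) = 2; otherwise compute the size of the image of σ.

Computing x^13 mod 22 for each x (by repeated squaring, reducing mod 22 at every step), the values σ(0), σ(1), …, σ(21) are: 0, 1, 8, 5, 20, 15, 18, 13, 6, 3, 10, 11, 12, 19, 16, 9, 4, 7, 2, 17, 14, 21.
Every element of ℤ/22ℤ appears exactly once in this list, so σ is a bijection, and in particular bijective.
Since σ is bijective, we read off the preimage of 2 from the same table: σ(18) = 2, so σ⁻¹(2) = 18.

18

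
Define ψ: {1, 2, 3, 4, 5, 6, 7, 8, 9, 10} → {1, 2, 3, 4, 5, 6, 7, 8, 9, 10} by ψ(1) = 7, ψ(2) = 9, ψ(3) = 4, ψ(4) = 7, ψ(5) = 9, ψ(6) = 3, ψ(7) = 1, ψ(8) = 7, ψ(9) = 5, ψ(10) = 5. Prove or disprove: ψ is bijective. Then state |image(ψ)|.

ψ(1) = 7 = ψ(4) with 1 ≠ 4, so ψ is not injective, hence not bijective.
The image of ψ is {1, 3, 4, 5, 7, 9}, which has 6 elements.

6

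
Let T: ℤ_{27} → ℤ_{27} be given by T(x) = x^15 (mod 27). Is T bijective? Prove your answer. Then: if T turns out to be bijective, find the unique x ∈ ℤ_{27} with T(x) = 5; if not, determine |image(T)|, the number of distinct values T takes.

T(0) = 0^15 = 0.
T(3): Repeated squaring mod 27: 3^1 ≡ 3, 3^2 ≡ 3² = 9, 3^4 ≡ 9² = 81 ≡ 0, 3^8 ≡ 0² = 0. Since 15 = 8 + 4 + 2 + 1, 3^15 ≡ 0·0·9·3: 0·0 = 0, then 0·9 = 0, then 0·3 = 0. So 3^15 ≡ 0 (mod 27).
So T(0) = T(3) = 0 while 0 ≠ 3, therefore T is not injective, hence not bijective.
Since T is not bijective, we determine |image(T)|. Computing x^15 mod 27 for each x (by repeated squaring, reducing mod 27 at every step), the values T(0), T(1), …, T(26) are: 0, 1, 17, 0, 19, 8, 0, 10, 26, 0, 1, 17, 0, 19, 8, 0, 10, 26, 0, 1, 17, 0, 19, 8, 0, 10, 26.
The distinct values are {0, 1, 8, 10, 17, 19, 26}; there are 7 of them.

7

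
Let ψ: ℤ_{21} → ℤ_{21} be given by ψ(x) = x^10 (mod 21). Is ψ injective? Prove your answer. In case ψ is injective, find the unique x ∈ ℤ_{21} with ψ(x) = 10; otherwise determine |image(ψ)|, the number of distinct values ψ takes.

ψ(2): Repeated squaring mod 21: 2^1 ≡ 2, 2^2 ≡ 2² = 4, 2^4 ≡ 4² = 16, 2^8 ≡ 16² = 256 ≡ 4. Since 10 = 8 + 2, 2^10 ≡ 4·4: 4·4 = 16. So 2^10 ≡ 16 (mod 21).
ψ(5): Repeated squaring mod 21: 5^1 ≡ 5, 5^2 ≡ 5² = 25 ≡ 4, 5^4 ≡ 4² = 16, 5^8 ≡ 16² = 256 ≡ 4. Since 10 = 8 + 2, 5^10 ≡ 4·4: 4·4 = 16. So 5^10 ≡ 16 (mod 21).
So ψ(2) = ψ(5) = 16 while 2 ≠ 5, therefore ψ is not injective.
Since ψ is not injective, we determine |image(ψ)|. Computing x^10 mod 21 for each x (by repeated squaring, reducing mod 21 at every step), the values ψ(0), ψ(1), …, ψ(20) are: 0, 1, 16, 18, 4, 16, 15, 7, 1, 9, 4, 4, 9, 1, 7, 15, 16, 4, 18, 16, 1.
The distinct values are {0, 1, 4, 7, 9, 15, 16, 18}; there are 8 of them.

8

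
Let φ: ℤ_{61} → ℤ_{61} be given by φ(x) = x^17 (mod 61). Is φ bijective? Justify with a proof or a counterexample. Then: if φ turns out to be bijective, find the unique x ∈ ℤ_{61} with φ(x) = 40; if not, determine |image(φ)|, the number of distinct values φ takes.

32

Since 61 is prime, the nonzero elements of ℤ_{61} form a cyclic group of order 60.
As gcd(17, 60) = 1, raising to the 17th power is a bijection on this group: if s^17 ≡ t^17 then (st^{−1})^17 = 1, and the only element of order dividing gcd(17, 60) = 1 is 1, so s = t.
With φ(0) = 0 this makes φ injective on all of ℤ_{61}, hence bijective (finite equal-size domain and codomain). In particular φ is bijective.
Since φ is bijective, we find the preimage of 40. The inverse of x ↦ x^17 on (ℤ_{61})^× is x ↦ x^53, because 17·53 = 901 = 15·60 + 1 ≡ 1 (mod 60) and x^{60} = 1 for x ≠ 0 (Fermat). So φ⁻¹(40) = 40^53 mod 61.
Repeated squaring mod 61: 40^1 ≡ 40, 40^2 ≡ 40² = 1600 ≡ 14, 40^4 ≡ 14² = 196 ≡ 13, 40^8 ≡ 13² = 169 ≡ 47, 40^16 ≡ 47² = 2209 ≡ 13, 40^32 ≡ 13² = 169 ≡ 47. Since 53 = 32 + 16 + 4 + 1, 40^53 ≡ 47·13·13·40: 47·13 = 611 ≡ 1, then 1·13 = 13, then 13·40 = 520 ≡ 32. So 40^53 ≡ 32 (mod 61).
Hence φ⁻¹(40) = 32.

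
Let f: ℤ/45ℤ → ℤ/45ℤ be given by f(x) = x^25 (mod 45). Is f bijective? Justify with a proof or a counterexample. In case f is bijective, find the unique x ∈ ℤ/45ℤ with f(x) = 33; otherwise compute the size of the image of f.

35

f(0) = 0^25 = 0.
f(15): Repeated squaring mod 45: 15^1 ≡ 15, 15^2 ≡ 15² = 225 ≡ 0, 15^4 ≡ 0² = 0, 15^8 ≡ 0² = 0, 15^16 ≡ 0² = 0. Since 25 = 16 + 8 + 1, 15^25 ≡ 0·0·15: 0·0 = 0, then 0·15 = 0. So 15^25 ≡ 0 (mod 45).
So f(0) = f(15) = 0 while 0 ≠ 15, so f is not injective, hence not bijective.
Since f is not bijective, we determine |image(f)|. Computing x^25 mod 45 for each x (by repeated squaring, reducing mod 45 at every step), the values f(0), f(1), …, f(44) are: 0, 1, 2, 18, 4, 5, 36, 7, 8, 9, 10, 11, 27, 13, 14, 0, 16, 17, 18, 19, 20, 36, 22, 23, 9, 25, 26, 27, 28, 29, 0, 31, 32, 18, 34, 35, 36, 37, 38, 9, 40, 41, 27, 43, 44.
The distinct values are {0, 1, 2, 4, 5, 7, 8, 9, 10, 11, 13, 14, 16, 17, 18, 19, 20, 22, 23, 25, 26, 27, 28, 29, 31, 32, 34, 35, 36, 37, 38, 40, 41, 43, 44}; there are 35 of them.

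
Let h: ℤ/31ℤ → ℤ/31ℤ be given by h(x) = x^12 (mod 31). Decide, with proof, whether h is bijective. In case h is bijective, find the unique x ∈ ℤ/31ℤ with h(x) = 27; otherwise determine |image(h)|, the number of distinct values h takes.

6

h(1) = 1^12 = 1.
h(5): Repeated squaring mod 31: 5^1 ≡ 5, 5^2 ≡ 5² = 25, 5^4 ≡ 25² = 625 ≡ 5, 5^8 ≡ 5² = 25. Since 12 = 8 + 4, 5^12 ≡ 25·5: 25·5 = 125 ≡ 1. So 5^12 ≡ 1 (mod 31).
So h(1) = h(5) = 1 while 1 ≠ 5, therefore h is not injective, hence not bijective.
Since h is not bijective, we determine |image(h)|. Computing x^12 mod 31 for each x (by repeated squaring, reducing mod 31 at every step), the values h(0), h(1), …, h(30) are: 0, 1, 4, 8, 16, 1, 1, 16, 2, 2, 4, 16, 4, 8, 2, 8, 8, 2, 8, 4, 16, 4, 2, 2, 16, 1, 1, 16, 8, 4, 1.
The distinct values are {0, 1, 2, 4, 8, 16}; there are 6 of them.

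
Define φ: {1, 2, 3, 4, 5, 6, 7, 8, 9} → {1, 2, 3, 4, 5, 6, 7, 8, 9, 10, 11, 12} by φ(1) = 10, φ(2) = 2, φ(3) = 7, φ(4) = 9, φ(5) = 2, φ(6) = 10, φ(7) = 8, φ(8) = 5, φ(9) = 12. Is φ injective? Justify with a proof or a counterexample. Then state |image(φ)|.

7

φ(2) = 2 = φ(5) with 2 ≠ 5, so φ is not injective.
The image of φ is {2, 5, 7, 8, 9, 10, 12}, which has 7 elements.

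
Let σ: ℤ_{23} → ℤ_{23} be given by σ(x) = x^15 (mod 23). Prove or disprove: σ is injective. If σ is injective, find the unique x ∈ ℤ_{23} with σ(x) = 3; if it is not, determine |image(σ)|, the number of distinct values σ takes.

4

Since 23 is prime, the nonzero elements of ℤ_{23} form a cyclic group of order 22.
As gcd(15, 22) = 1, raising to the 15th power is a bijection on this group: if u^15 ≡ v^15 then (uv^{−1})^15 = 1, and the only element of order dividing gcd(15, 22) = 1 is 1, so u = v.
With σ(0) = 0 this makes σ injective on all of ℤ_{23}, hence bijective (finite equal-size domain and codomain). In particular σ is injective.
Since σ is injective, we find the preimage of 3. The inverse of x ↦ x^15 on (ℤ_{23})^× is x ↦ x^3, because 15·3 = 45 = 2·22 + 1 ≡ 1 (mod 22) and x^{22} = 1 for x ≠ 0 (Fermat). So σ⁻¹(3) = 3^3 mod 23.
Repeated squaring mod 23: 3^1 ≡ 3, 3^2 ≡ 3² = 9. Since 3 = 2 + 1, 3^3 ≡ 9·3: 9·3 = 27 ≡ 4. So 3^3 ≡ 4 (mod 23).
Hence σ⁻¹(3) = 4.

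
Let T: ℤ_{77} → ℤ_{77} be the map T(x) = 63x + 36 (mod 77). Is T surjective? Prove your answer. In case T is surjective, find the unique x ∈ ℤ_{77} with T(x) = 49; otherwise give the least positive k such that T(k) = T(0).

11

Since gcd(63, 77) = 7, we have 63x ≡ 0 (mod 7) for all x, so T(x) ≡ 1 (mod 7).
But 0 ≢ 1 (mod 7), so 0 ∈ ℤ_{77} has no preimage. Thus T is not surjective.
Since T is not surjective, we find the least positive k with T(k) = T(0): this means 63k ≡ 0 (mod 77), i.e. 77 ∣ 63k. Since gcd(63, 77) = 7, dividing through by 7 this holds exactly when 11 ∣ 9k, and as gcd(9, 11) = 1, exactly when 11 ∣ k.
The smallest positive such k is 11.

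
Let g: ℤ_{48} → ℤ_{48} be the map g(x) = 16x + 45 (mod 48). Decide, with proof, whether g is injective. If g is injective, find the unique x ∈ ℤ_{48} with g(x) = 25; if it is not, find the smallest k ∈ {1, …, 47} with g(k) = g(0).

Recall that g is injective if g(u) = g(v) implies u = v.
We have gcd(16, 48) = 16 > 1. Taking u = 0 and v = 3: g(0) = 45 and g(3) = 16·3 + 45 = 93 ≡ 45 (mod 48).
So g(0) = g(3) while 0 ≠ 3, thus g is not injective.
Since g is not injective, we find the least positive k with g(k) = g(0): this means 16k ≡ 0 (mod 48), i.e. 48 ∣ 16k. Since gcd(16, 48) = 16, dividing through by 16 this holds exactly when 3 ∣ k.
The smallest positive such k is 3.

3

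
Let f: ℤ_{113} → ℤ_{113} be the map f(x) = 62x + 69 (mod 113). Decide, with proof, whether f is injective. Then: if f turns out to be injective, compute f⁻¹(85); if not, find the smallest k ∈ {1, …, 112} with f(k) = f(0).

If f(u) = f(v), then 62u ≡ 62v (mod 113). Because gcd(62, 113) = 1, we may cancel 62 to get u ≡ v (mod 113).
Therefore f is injective.
We now compute 62⁻¹ mod 113 explicitly. Euclid's algorithm: 113 = 1·62 + 51, 62 = 1·51 + 11, 51 = 4·11 + 7, 11 = 1·7 + 4, 7 = 1·4 + 3, 4 = 1·3 + 1; back-substituting gives 1 = 31·62 − 17·113, so 62⁻¹ ≡ 31 (mod 113).
Since f is injective, we find f⁻¹(85): we need 62x ≡ 85 − 69 ≡ 16 (mod 113). Using 62⁻¹ = 31: x ≡ 31·16 = 496 = 4·113 + 44, so x = 44.
Check: f(44) = 62·44 + 69 = 2797 = 24·113 + 85 ≡ 85 (mod 113).

44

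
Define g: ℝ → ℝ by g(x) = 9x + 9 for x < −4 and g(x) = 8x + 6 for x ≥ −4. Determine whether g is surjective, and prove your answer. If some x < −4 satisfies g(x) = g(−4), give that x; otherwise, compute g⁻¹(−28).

Both pieces are strictly increasing (slopes 9 and 8), so each is injective on its own interval.
The left piece maps (−∞, −4) onto (−∞, −27); the right piece maps [−4, ∞) onto [−26, ∞).
The union (−∞, −27) ∪ [−26, ∞) omits the interval between −27 and −26; in particular −27 has no preimage. So g is not surjective.
Because the two images are disjoint, no x < −4 has g(x) = g(−4), so we compute g⁻¹(−28): −28 lies in (−∞, −27), so solve 9x + 9 = −28: x = (−28 − 9)/9 = −37/9.

-37/9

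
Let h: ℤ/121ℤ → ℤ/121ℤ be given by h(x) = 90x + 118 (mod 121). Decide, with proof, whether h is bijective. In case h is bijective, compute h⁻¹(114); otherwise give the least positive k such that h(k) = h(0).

86

Suppose h(s) = h(t) in ℤ/121ℤ. Then 90s + 118 ≡ 90t + 118 (mod 121), hence 90(s − t) ≡ 0 (mod 121).
Since gcd(90, 121) = 1, 90 is invertible modulo 121, thus s − t ≡ 0 (mod 121), i.e. s = t.
We now compute 90⁻¹ mod 121 explicitly. Euclid's algorithm: 121 = 1·90 + 31, 90 = 2·31 + 28, 31 = 1·28 + 3, 28 = 9·3 + 1; back-substituting gives 1 = 39·90 − 29·121, so 90⁻¹ ≡ 39 (mod 121).
Then y ↦ 39(y − 118) is a two-sided inverse to h, so every y ∈ ℤ/121ℤ has a preimage.
So h is bijective.
Since h is bijective, we compute h⁻¹(114): solve 90x + 118 ≡ 114 (mod 121), i.e. 90x ≡ 117 (mod 121).
Multiplying by 90⁻¹ = 39 gives x ≡ 39·117 = 4563 = 37·121 + 86 ≡ 86 (mod 121).
Check: h(86) = 90·86 + 118 = 7858 = 64·121 + 114 ≡ 114 (mod 121).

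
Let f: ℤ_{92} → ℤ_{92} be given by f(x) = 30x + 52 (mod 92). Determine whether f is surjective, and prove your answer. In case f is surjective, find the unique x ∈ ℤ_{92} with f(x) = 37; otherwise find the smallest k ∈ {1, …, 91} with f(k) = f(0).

46

Since gcd(30, 92) = 2, we have 30x ≡ 0 (mod 2) for all x, so f(x) ≡ 0 (mod 2).
But 1 ≢ 0 (mod 2), so 1 ∈ ℤ_{92} has no preimage. So f is not surjective.
Since f is not surjective, we find the least positive k with f(k) = f(0): this means 30k ≡ 0 (mod 92), i.e. 92 ∣ 30k. Since gcd(30, 92) = 2, dividing through by 2 this holds exactly when 46 ∣ 15k, and as gcd(15, 46) = 1, exactly when 46 ∣ k.
The smallest positive such k is 46.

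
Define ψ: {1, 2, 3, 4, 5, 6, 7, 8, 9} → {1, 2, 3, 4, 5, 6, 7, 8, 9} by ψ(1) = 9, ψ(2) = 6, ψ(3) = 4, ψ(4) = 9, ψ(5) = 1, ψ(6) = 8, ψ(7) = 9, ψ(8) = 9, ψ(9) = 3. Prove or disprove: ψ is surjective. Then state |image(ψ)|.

No element maps to 2, so ψ is not surjective.
The image of ψ is {1, 3, 4, 6, 8, 9}, which has 6 elements.

6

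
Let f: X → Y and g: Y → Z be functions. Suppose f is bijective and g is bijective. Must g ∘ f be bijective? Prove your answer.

Injectivity: if g(f(x_1)) = g(f(x_2)) then f(x_1) = f(x_2) (g injective) so x_1 = x_2 (f injective).
Surjectivity: for c ∈ Z pick b with g(b) = c, then a with f(a) = b; then (g ∘ f)(a) = c.
Thus g ∘ f is bijective.

bijective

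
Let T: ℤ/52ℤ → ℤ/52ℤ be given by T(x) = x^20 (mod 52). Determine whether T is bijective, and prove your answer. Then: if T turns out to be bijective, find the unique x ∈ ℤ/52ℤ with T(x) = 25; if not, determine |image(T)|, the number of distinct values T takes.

T(1) = 1^20 = 1.
T(5): Repeated squaring mod 52: 5^1 ≡ 5, 5^2 ≡ 5² = 25, 5^4 ≡ 25² = 625 ≡ 1, 5^8 ≡ 1² = 1, 5^16 ≡ 1² = 1. Since 20 = 16 + 4, 5^20 ≡ 1·1: 1·1 = 1. So 5^20 ≡ 1 (mod 52).
So T(1) = T(5) = 1 while 1 ≠ 5, hence T is not injective, hence not bijective.
Since T is not bijective, we determine |image(T)|. Computing x^20 mod 52 for each x (by repeated squaring, reducing mod 52 at every step), the values T(0), T(1), …, T(51) are: 0, 1, 48, 9, 16, 1, 16, 29, 40, 29, 48, 9, 40, 13, 40, 9, 48, 29, 40, 29, 16, 1, 16, 9, 48, 1, 0, 1, 48, 9, 16, 1, 16, 29, 40, 29, 48, 9, 40, 13, 40, 9, 48, 29, 40, 29, 16, 1, 16, 9, 48, 1.
The distinct values are {0, 1, 9, 13, 16, 29, 40, 48}; there are 8 of them.

8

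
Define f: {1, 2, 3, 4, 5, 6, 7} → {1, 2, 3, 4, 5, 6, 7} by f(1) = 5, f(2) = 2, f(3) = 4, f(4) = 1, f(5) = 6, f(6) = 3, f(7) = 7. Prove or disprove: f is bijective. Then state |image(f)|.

The values 5, 2, 4, 1, 6, 3, 7 are a permutation of {1, 2, 3, 4, 5, 6, 7}: each element appears exactly once.
So f is injective and surjective, hence bijective.
The image of f is {1, 2, 3, 4, 5, 6, 7}, which has 7 elements.

7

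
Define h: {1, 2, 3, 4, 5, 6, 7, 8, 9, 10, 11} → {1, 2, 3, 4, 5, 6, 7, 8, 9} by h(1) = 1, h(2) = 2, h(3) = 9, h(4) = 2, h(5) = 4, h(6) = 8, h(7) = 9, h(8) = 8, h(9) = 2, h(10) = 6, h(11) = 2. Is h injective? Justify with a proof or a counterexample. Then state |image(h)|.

6

h(2) = 2 = h(4) with 2 ≠ 4, so h is not injective.
The image of h is {1, 2, 4, 6, 8, 9}, which has 6 elements.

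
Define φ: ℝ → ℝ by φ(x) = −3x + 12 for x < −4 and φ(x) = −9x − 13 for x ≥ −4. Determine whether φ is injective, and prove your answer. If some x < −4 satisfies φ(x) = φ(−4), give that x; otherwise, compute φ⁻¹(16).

-29/9

Both pieces are strictly decreasing (slopes −3 and −9), so each is injective on its own interval.
The left piece maps (−∞, −4) onto (24, ∞); the right piece maps [−4, ∞) onto (−∞, 23].
These images are disjoint, so no value is attained by both pieces. Thus φ is injective.
Because the two images are disjoint, no x < −4 has φ(x) = φ(−4), so we compute φ⁻¹(16): 16 lies in (−∞, 23], so solve −9x − 13 = 16: x = (16 + 13)/(−9) = −29/9.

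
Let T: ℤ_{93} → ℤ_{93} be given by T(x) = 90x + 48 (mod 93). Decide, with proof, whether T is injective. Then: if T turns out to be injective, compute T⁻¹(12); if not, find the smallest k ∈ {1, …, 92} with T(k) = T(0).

31

We have gcd(90, 93) = 3 > 1. Taking u = 0 and v = 31: T(0) = 48 and T(31) = 90·31 + 48 = 2838 ≡ 48 (mod 93).
So T(0) = T(31) while 0 ≠ 31, hence T is not injective.
Since T is not injective, we find the least positive k with T(k) = T(0): this means 90k ≡ 0 (mod 93), i.e. 93 ∣ 90k. Since gcd(90, 93) = 3, dividing through by 3 this holds exactly when 31 ∣ 30k, and as gcd(30, 31) = 1, exactly when 31 ∣ k.
The smallest positive such k is 31.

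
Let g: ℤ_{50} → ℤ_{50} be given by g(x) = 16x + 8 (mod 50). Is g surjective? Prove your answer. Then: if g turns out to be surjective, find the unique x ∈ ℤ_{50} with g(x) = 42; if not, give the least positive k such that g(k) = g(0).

Since gcd(16, 50) = 2, we have 16x ≡ 0 (mod 2) for all x, so g(x) ≡ 0 (mod 2).
But 1 ≢ 0 (mod 2), so 1 ∈ ℤ_{50} has no preimage. Hence g is not surjective.
Since g is not surjective, we find the least positive k with g(k) = g(0): this means 16k ≡ 0 (mod 50), i.e. 50 ∣ 16k. Since gcd(16, 50) = 2, dividing through by 2 this holds exactly when 25 ∣ 8k, and as gcd(8, 25) = 1, exactly when 25 ∣ k.
The smallest positive such k is 25.

25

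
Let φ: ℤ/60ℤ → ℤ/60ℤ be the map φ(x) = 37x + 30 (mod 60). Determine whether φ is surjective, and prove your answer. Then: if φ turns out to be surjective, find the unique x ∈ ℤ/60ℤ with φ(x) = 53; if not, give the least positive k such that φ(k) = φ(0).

Recall that surjectivity means every element of the codomain has a preimage under φ.
Since gcd(37, 60) = 1, 37 is invertible modulo 60. Euclid's algorithm: 60 = 1·37 + 23, 37 = 1·23 + 14, 23 = 1·14 + 9, 14 = 1·9 + 5, 9 = 1·5 + 4, 5 = 1·4 + 1; back-substituting gives 1 = 13·37 − 8·60, so 37⁻¹ ≡ 13 (mod 60).
For any y ∈ ℤ/60ℤ, x = 13(y − 30) mod 60 satisfies φ(x) = 37·13(y − 30) + 30 ≡ y (since 37·13 ≡ 1 mod 60). So every y has a preimage.
Hence φ is surjective.
Since φ is surjective, we find φ⁻¹(53): we need 37x ≡ 53 − 30 ≡ 23 (mod 60). Using 37⁻¹ = 13: x ≡ 13·23 = 299 = 4·60 + 59, so x = 59.
Check: φ(59) = 37·59 + 30 = 2213 = 36·60 + 53 ≡ 53 (mod 60).

59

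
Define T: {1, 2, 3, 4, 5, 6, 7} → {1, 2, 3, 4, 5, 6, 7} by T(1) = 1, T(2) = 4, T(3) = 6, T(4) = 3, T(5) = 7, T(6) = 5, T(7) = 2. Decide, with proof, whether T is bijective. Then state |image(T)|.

7

The values 1, 4, 6, 3, 7, 5, 2 are a permutation of {1, 2, 3, 4, 5, 6, 7}: each element appears exactly once.
So T is injective and surjective, hence bijective.
The image of T is {1, 2, 3, 4, 5, 6, 7}, which has 7 elements.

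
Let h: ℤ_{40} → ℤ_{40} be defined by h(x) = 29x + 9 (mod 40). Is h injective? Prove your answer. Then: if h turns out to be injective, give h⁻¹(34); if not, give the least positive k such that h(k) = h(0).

Suppose h(a) = h(b) in ℤ_{40}. Then 29a + 9 ≡ 29b + 9 (mod 40), thus 29(a − b) ≡ 0 (mod 40).
Since gcd(29, 40) = 1, 29 is invertible modulo 40, thus a − b ≡ 0 (mod 40), i.e. a = b.
Thus h is injective.
We now compute 29⁻¹ mod 40 explicitly. Euclid's algorithm: 40 = 1·29 + 11, 29 = 2·11 + 7, 11 = 1·7 + 4, 7 = 1·4 + 3, 4 = 1·3 + 1; back-substituting gives 1 = 29·29 − 21·40, so 29⁻¹ ≡ 29 (mod 40).
Since h is injective, we compute h⁻¹(34): solve 29x + 9 ≡ 34 (mod 40), i.e. 29x ≡ 25 (mod 40).
Multiplying by 29⁻¹ = 29 gives x ≡ 29·25 = 725 = 18·40 + 5 ≡ 5 (mod 40).
Check: h(5) = 29·5 + 9 = 154 = 3·40 + 34 ≡ 34 (mod 40).

5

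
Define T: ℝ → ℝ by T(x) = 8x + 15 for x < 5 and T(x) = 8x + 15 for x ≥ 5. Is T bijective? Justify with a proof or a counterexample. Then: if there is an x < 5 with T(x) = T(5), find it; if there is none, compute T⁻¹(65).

25/4

Both pieces are strictly increasing (slopes 8 and 8), so each is injective on its own interval.
The left piece maps (−∞, 5) onto (−∞, 55); the right piece maps [5, ∞) onto [55, ∞).
Since 55 = 55, the images partition ℝ: T is injective and surjective, hence bijective.
Because the two images are disjoint, no x < 5 has T(x) = T(5), so we compute T⁻¹(65): 65 lies in [55, ∞), so solve 8x + 15 = 65: x = (65 − 15)/8 = 25/4.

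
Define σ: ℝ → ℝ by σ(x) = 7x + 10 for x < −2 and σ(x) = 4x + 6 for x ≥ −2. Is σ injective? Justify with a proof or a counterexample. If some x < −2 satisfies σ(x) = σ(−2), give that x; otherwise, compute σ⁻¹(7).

Both pieces are strictly increasing (slopes 7 and 4), so each is injective on its own interval.
The left piece maps (−∞, −2) onto (−∞, −4); the right piece maps [−2, ∞) onto [−2, ∞).
These images are disjoint, so no value is attained by both pieces. Thus σ is injective.
Because the two images are disjoint, no x < −2 has σ(x) = σ(−2), so we compute σ⁻¹(7): 7 lies in [−2, ∞), so solve 4x + 6 = 7: x = (7 − 6)/4 = 1/4.

1/4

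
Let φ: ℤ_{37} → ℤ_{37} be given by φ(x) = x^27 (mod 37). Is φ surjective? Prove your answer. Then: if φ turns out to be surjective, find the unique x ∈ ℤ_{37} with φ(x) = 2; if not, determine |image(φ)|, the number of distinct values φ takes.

φ(3): Repeated squaring mod 37: 3^1 ≡ 3, 3^2 ≡ 3² = 9, 3^4 ≡ 9² = 81 ≡ 7, 3^8 ≡ 7² = 49 ≡ 12, 3^16 ≡ 12² = 144 ≡ 33. Since 27 = 16 + 8 + 2 + 1, 3^27 ≡ 33·12·9·3: 33·12 = 396 ≡ 26, then 26·9 = 234 ≡ 12, then 12·3 = 36. So 3^27 ≡ 36 (mod 37).
φ(4): Repeated squaring mod 37: 4^1 ≡ 4, 4^2 ≡ 4² = 16, 4^4 ≡ 16² = 256 ≡ 34, 4^8 ≡ 34² = 1156 ≡ 9, 4^16 ≡ 9² = 81 ≡ 7. Since 27 = 16 + 8 + 2 + 1, 4^27 ≡ 7·9·16·4: 7·9 = 63 ≡ 26, then 26·16 = 416 ≡ 9, then 9·4 = 36. So 4^27 ≡ 36 (mod 37).
So φ(3) = φ(4) = 36 while 3 ≠ 4, thus φ is not injective.
A non-injective map from the 37-element set ℤ_{37} to itself takes at most 36 distinct values, so it cannot be surjective. So φ is not surjective.
Since φ is not surjective, we determine |image(φ)|. Computing x^27 mod 37 for each x (by repeated squaring, reducing mod 37 at every step), the values φ(0), φ(1), …, φ(36) are: 0, 1, 6, 36, 36, 31, 31, 1, 31, 1, 1, 36, 1, 31, 6, 6, 1, 31, 6, 31, 6, 36, 31, 31, 6, 36, 1, 36, 36, 6, 36, 6, 6, 1, 1, 31, 36.
The distinct values are {0, 1, 6, 31, 36}; there are 5 of them.

5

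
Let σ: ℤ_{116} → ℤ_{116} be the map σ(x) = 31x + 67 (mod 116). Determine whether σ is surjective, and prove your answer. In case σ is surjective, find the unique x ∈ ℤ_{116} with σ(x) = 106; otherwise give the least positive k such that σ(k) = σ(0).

Since gcd(31, 116) = 1, 31 is invertible modulo 116. Euclid's algorithm: 116 = 3·31 + 23, 31 = 1·23 + 8, 23 = 2·8 + 7, 8 = 1·7 + 1; back-substituting gives 1 = 15·31 − 4·116, so 31⁻¹ ≡ 15 (mod 116).
For any y ∈ ℤ_{116}, x = 15(y − 67) mod 116 satisfies σ(x) = 31·15(y − 67) + 67 ≡ y (since 31·15 ≡ 1 mod 116). So every y has a preimage.
Thus σ is surjective.
Since σ is surjective, we find σ⁻¹(106): we need 31x ≡ 106 − 67 ≡ 39 (mod 116). Using 31⁻¹ = 15: x ≡ 15·39 = 585 = 5·116 + 5, so x = 5.
Check: σ(5) = 31·5 + 67 = 222 = 1·116 + 106 ≡ 106 (mod 116).

5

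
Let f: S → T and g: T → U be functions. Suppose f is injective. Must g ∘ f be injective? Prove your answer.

No. Take S = T = U = {1, 2}, f = identity (injective), and g(x) = 1 for every x.
Then (g ∘ f)(1) = 1 = (g ∘ f)(2) with 1 ≠ 2, so g ∘ f is not injective.

not injective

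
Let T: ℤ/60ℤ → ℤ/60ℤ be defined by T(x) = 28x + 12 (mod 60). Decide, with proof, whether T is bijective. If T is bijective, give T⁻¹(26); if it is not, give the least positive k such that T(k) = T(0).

We have gcd(28, 60) = 4 > 1. Taking s = 0 and t = 15: T(0) = 12 and T(15) = 28·15 + 12 = 432 ≡ 12 (mod 60).
So T(0) = T(15) while 0 ≠ 15, thus T is not injective, hence not bijective.
Since T is not bijective, we find the least positive k with T(k) = T(0): this means 28k ≡ 0 (mod 60), i.e. 60 ∣ 28k. Since gcd(28, 60) = 4, dividing through by 4 this holds exactly when 15 ∣ 7k, and as gcd(7, 15) = 1, exactly when 15 ∣ k.
The smallest positive such k is 15.

15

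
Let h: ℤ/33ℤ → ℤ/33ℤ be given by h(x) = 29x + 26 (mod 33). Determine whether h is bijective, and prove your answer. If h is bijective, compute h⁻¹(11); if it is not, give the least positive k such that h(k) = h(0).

By definition, injectivity means: for all a, b in the domain, h(a) = h(b) implies a = b.
If h(a) = h(b), then 29a ≡ 29b (mod 33). Because gcd(29, 33) = 1, we may cancel 29 to get a ≡ b (mod 33).
We now compute 29⁻¹ mod 33 explicitly. Euclid's algorithm: 33 = 1·29 + 4, 29 = 7·4 + 1; back-substituting gives 1 = 8·29 − 7·33, so 29⁻¹ ≡ 8 (mod 33).
For any y ∈ ℤ/33ℤ, x = 8(y − 26) mod 33 satisfies h(x) = 29·8(y − 26) + 26 ≡ y (since 29·8 ≡ 1 mod 33). So every y has a preimage.
Therefore h is bijective.
Since h is bijective, we find h⁻¹(11): we need 29x ≡ 11 − 26 ≡ 18 (mod 33). Using 29⁻¹ = 8: x ≡ 8·18 = 144 = 4·33 + 12, so x = 12.
Check: h(12) = 29·12 + 26 = 374 = 11·33 + 11 ≡ 11 (mod 33).

12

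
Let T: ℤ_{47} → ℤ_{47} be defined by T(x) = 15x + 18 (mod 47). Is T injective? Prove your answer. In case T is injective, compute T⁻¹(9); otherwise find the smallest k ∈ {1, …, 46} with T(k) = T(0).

If T(s) = T(t), then 15s ≡ 15t (mod 47). Because gcd(15, 47) = 1, we may cancel 15 to get s ≡ t (mod 47).
Hence T is injective.
We now compute 15⁻¹ mod 47 explicitly. Euclid's algorithm: 47 = 3·15 + 2, 15 = 7·2 + 1; back-substituting gives 1 = 22·15 − 7·47, so 15⁻¹ ≡ 22 (mod 47).
Since T is injective, we find T⁻¹(9): we need 15x ≡ 9 − 18 ≡ 38 (mod 47). Using 15⁻¹ = 22: x ≡ 22·38 = 836 = 17·47 + 37, so x = 37.
Check: T(37) = 15·37 + 18 = 573 = 12·47 + 9 ≡ 9 (mod 47).

37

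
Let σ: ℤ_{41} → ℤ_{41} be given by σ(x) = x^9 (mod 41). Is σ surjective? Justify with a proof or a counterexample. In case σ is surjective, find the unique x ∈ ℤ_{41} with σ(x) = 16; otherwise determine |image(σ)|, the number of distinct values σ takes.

18

Since 41 is prime, the nonzero elements of ℤ_{41} form a cyclic group of order 40.
As gcd(9, 40) = 1, raising to the 9th power is a bijection on this group: if u^9 ≡ v^9 then (uv^{−1})^9 = 1, and the only element of order dividing gcd(9, 40) = 1 is 1, so u = v.
With σ(0) = 0 this makes σ injective on all of ℤ_{41}, hence bijective (finite equal-size domain and codomain). In particular σ is surjective.
Since σ is surjective, we find the preimage of 16. The inverse of x ↦ x^9 on (ℤ_{41})^× is x ↦ x^9, because 9·9 = 81 = 2·40 + 1 ≡ 1 (mod 40) and x^{40} = 1 for x ≠ 0 (Fermat). So σ⁻¹(16) = 16^9 mod 41.
Repeated squaring mod 41: 16^1 ≡ 16, 16^2 ≡ 16² = 256 ≡ 10, 16^4 ≡ 10² = 100 ≡ 18, 16^8 ≡ 18² = 324 ≡ 37. Since 9 = 8 + 1, 16^9 ≡ 37·16: 37·16 = 592 ≡ 18. So 16^9 ≡ 18 (mod 41).
Hence σ⁻¹(16) = 18.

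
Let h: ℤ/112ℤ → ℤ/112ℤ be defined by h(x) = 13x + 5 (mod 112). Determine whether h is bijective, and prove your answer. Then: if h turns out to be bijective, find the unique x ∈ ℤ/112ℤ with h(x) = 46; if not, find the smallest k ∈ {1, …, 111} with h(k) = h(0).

Recall: injectivity means: for all u, v in the domain, h(u) = h(v) implies u = v.
If h(u) = h(v), then 13u ≡ 13v (mod 112). Because gcd(13, 112) = 1, we may cancel 13 to get u ≡ v (mod 112).
We now compute 13⁻¹ mod 112 explicitly. Euclid's algorithm: 112 = 8·13 + 8, 13 = 1·8 + 5, 8 = 1·5 + 3, 5 = 1·3 + 2, 3 = 1·2 + 1; back-substituting gives 1 = 69·13 − 8·112, so 13⁻¹ ≡ 69 (mod 112).
Then y ↦ 69(y − 5) is a two-sided inverse to h, so every y ∈ ℤ/112ℤ has a preimage.
Hence h is bijective.
Since h is bijective, we compute h⁻¹(46): solve 13x + 5 ≡ 46 (mod 112), i.e. 13x ≡ 41 (mod 112).
Multiplying by 13⁻¹ = 69 gives x ≡ 69·41 = 2829 = 25·112 + 29 ≡ 29 (mod 112).
Check: h(29) = 13·29 + 5 = 382 = 3·112 + 46 ≡ 46 (mod 112).

29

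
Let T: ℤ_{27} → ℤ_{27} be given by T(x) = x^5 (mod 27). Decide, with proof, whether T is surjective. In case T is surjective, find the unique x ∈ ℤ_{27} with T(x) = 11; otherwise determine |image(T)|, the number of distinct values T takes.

19

T(0) = 0^5 = 0.
T(3): Repeated squaring mod 27: 3^1 ≡ 3, 3^2 ≡ 3² = 9, 3^4 ≡ 9² = 81 ≡ 0. Since 5 = 4 + 1, 3^5 ≡ 0·3: 0·3 = 0. So 3^5 ≡ 0 (mod 27).
So T(0) = T(3) = 0 while 0 ≠ 3, thus T is not injective.
A non-injective map from the 27-element set ℤ_{27} to itself takes at most 26 distinct values, so it cannot be surjective. Thus T is not surjective.
Since T is not surjective, we determine |image(T)|. Computing x^5 mod 27 for each x (by repeated squaring, reducing mod 27 at every step), the values T(0), T(1), …, T(26) are: 0, 1, 5, 0, 25, 20, 0, 13, 17, 0, 19, 23, 0, 16, 11, 0, 4, 8, 0, 10, 14, 0, 7, 2, 0, 22, 26.
The distinct values are {0, 1, 2, 4, 5, 7, 8, 10, 11, 13, 14, 16, 17, 19, 20, 22, 23, 25, 26}; there are 19 of them.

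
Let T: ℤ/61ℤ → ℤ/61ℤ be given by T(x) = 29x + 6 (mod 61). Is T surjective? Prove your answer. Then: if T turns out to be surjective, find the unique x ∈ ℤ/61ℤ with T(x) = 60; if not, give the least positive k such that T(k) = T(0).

Since gcd(29, 61) = 1, 29 is invertible modulo 61. Euclid's algorithm: 61 = 2·29 + 3, 29 = 9·3 + 2, 3 = 1·2 + 1; back-substituting gives 1 = 40·29 − 19·61, so 29⁻¹ ≡ 40 (mod 61).
Then y ↦ 40(y − 6) is a two-sided inverse to T, so every y ∈ ℤ/61ℤ has a preimage.
Therefore T is surjective.
Since T is surjective, we compute T⁻¹(60): solve 29x + 6 ≡ 60 (mod 61), i.e. 29x ≡ 54 (mod 61).
Multiplying by 29⁻¹ = 40 gives x ≡ 40·54 = 2160 = 35·61 + 25 ≡ 25 (mod 61).
Check: T(25) = 29·25 + 6 = 731 = 11·61 + 60 ≡ 60 (mod 61).

25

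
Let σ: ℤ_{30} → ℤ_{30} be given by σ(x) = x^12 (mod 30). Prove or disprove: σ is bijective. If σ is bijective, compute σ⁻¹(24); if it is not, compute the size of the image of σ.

8

σ(2): Repeated squaring mod 30: 2^1 ≡ 2, 2^2 ≡ 2² = 4, 2^4 ≡ 4² = 16, 2^8 ≡ 16² = 256 ≡ 16. Since 12 = 8 + 4, 2^12 ≡ 16·16: 16·16 = 256 ≡ 16. So 2^12 ≡ 16 (mod 30).
σ(4): Repeated squaring mod 30: 4^1 ≡ 4, 4^2 ≡ 4² = 16, 4^4 ≡ 16² = 256 ≡ 16, 4^8 ≡ 16² = 256 ≡ 16. Since 12 = 8 + 4, 4^12 ≡ 16·16: 16·16 = 256 ≡ 16. So 4^12 ≡ 16 (mod 30).
So σ(2) = σ(4) = 16 while 2 ≠ 4, hence σ is not injective, hence not bijective.
Since σ is not bijective, we determine |image(σ)|. Computing x^12 mod 30 for each x (by repeated squaring, reducing mod 30 at every step), the values σ(0), σ(1), …, σ(29) are: 0, 1, 16, 21, 16, 25, 6, 1, 16, 21, 10, 1, 6, 1, 16, 15, 16, 1, 6, 1, 10, 21, 16, 1, 6, 25, 16, 21, 16, 1.
The distinct values are {0, 1, 6, 10, 15, 16, 21, 25}; there are 8 of them.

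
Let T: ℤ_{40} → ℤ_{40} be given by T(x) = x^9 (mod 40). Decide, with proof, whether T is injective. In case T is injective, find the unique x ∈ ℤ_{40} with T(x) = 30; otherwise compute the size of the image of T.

T(0) = 0^9 = 0.
T(10): Repeated squaring mod 40: 10^1 ≡ 10, 10^2 ≡ 10² = 100 ≡ 20, 10^4 ≡ 20² = 400 ≡ 0, 10^8 ≡ 0² = 0. Since 9 = 8 + 1, 10^9 ≡ 0·10: 0·10 = 0. So 10^9 ≡ 0 (mod 40).
So T(0) = T(10) = 0 while 0 ≠ 10, thus T is not injective.
Since T is not injective, we determine |image(T)|. Computing x^9 mod 40 for each x (by repeated squaring, reducing mod 40 at every step), the values T(0), T(1), …, T(39) are: 0, 1, 32, 3, 24, 5, 16, 7, 8, 9, 0, 11, 32, 13, 24, 15, 16, 17, 8, 19, 0, 21, 32, 23, 24, 25, 16, 27, 8, 29, 0, 31, 32, 33, 24, 35, 16, 37, 8, 39.
The distinct values are {0, 1, 3, 5, 7, 8, 9, 11, 13, 15, 16, 17, 19, 21, 23, 24, 25, 27, 29, 31, 32, 33, 35, 37, 39}; there are 25 of them.

25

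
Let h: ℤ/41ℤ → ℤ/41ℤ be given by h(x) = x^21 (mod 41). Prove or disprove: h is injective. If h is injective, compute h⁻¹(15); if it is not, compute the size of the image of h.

26

Since 41 is prime, the nonzero elements of ℤ/41ℤ form a cyclic group of order 40.
As gcd(21, 40) = 1, raising to the 21st power is a bijection on this group: if x_1^21 ≡ x_2^21 then (x_1x_2^{−1})^21 = 1, and the only element of order dividing gcd(21, 40) = 1 is 1, so x_1 = x_2.
With h(0) = 0 this makes h injective on all of ℤ/41ℤ, hence bijective (finite equal-size domain and codomain). In particular h is injective.
Since h is injective, we find the preimage of 15. The inverse of x ↦ x^21 on (ℤ/41ℤ)^× is x ↦ x^21, because 21·21 = 441 = 11·40 + 1 ≡ 1 (mod 40) and x^{40} = 1 for x ≠ 0 (Fermat). So h⁻¹(15) = 15^21 mod 41.
Repeated squaring mod 41: 15^1 ≡ 15, 15^2 ≡ 15² = 225 ≡ 20, 15^4 ≡ 20² = 400 ≡ 31, 15^8 ≡ 31² = 961 ≡ 18, 15^16 ≡ 18² = 324 ≡ 37. Since 21 = 16 + 4 + 1, 15^21 ≡ 37·31·15: 37·31 = 1147 ≡ 40, then 40·15 = 600 ≡ 26. So 15^21 ≡ 26 (mod 41).
Hence h⁻¹(15) = 26.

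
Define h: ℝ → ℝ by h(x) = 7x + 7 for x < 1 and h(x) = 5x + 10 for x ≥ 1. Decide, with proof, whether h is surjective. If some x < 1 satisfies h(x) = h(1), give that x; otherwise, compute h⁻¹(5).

Both pieces are strictly increasing (slopes 7 and 5), so each is injective on its own interval.
The left piece maps (−∞, 1) onto (−∞, 14); the right piece maps [1, ∞) onto [15, ∞).
The union (−∞, 14) ∪ [15, ∞) omits the interval between 14 and 15; in particular 14 has no preimage. So h is not surjective.
Because the two images are disjoint, no x < 1 has h(x) = h(1), so we compute h⁻¹(5): 5 lies in (−∞, 14), so solve 7x + 7 = 5: x = (5 − 7)/7 = −2/7.

-2/7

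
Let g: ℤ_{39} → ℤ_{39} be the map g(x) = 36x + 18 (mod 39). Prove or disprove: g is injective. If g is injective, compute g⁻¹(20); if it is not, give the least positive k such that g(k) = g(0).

13

We have gcd(36, 39) = 3 > 1. Taking u = 0 and v = 13: g(0) = 18 and g(13) = 36·13 + 18 = 486 ≡ 18 (mod 39).
So g(0) = g(13) while 0 ≠ 13, so g is not injective.
Since g is not injective, we find the least positive k with g(k) = g(0): this means 36k ≡ 0 (mod 39), i.e. 39 ∣ 36k. Since gcd(36, 39) = 3, dividing through by 3 this holds exactly when 13 ∣ 12k, and as gcd(12, 13) = 1, exactly when 13 ∣ k.
The smallest positive such k is 13.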